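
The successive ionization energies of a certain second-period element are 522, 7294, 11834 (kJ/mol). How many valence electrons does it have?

Look for the largest jump between consecutive ionization energies: IE2/IE1 ≈ 14.0, far larger than any earlier ratio.
That jump marks the point where a core electron is being removed. So the atom has 1 valence electron.

1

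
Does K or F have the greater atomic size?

K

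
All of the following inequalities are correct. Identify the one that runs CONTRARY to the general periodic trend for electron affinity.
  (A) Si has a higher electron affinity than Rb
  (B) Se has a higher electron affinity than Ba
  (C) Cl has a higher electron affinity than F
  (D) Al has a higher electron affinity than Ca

(C)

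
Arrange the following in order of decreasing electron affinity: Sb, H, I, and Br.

Br, I, Sb, H

H is in period 1, group 1; Br is in period 4, group 17; Sb is in period 5, group 15; I is in period 5, group 17.
Atoms with high Z_eff and room in the valence shell (especially the halogens) have the most exothermic electron affinities.
Here both period and group differ, so the two effects have to be weighed against each other.
Sb > H: the two effects oppose for this pair; the across-period effect wins (103 vs 73 kJ/mol).
I > Sb: I lies to the right of Sb in period 5, so the across-period effect alone puts I higher.
Br > I: they share group 17; the group trend gives Br the larger value.
Tabulated electron affinity (kJ/mol): H 73, Br 325, Sb 103, I 295.
So from highest to lowest: Br > I > Sb > H.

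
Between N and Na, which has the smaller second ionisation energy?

N

IE_2 is the cost of taking one more electron from the +1 cation: N⁺ still has 4 valence electrons; Na⁺ is the bare [Ne] core.
Breaking into a closed-shell core is much more expensive than removing a leftover valence electron — Na has the largest IE_2 here.
Tabulated IE_2 (kJ/mol): N 2856, Na 4562.
Overall IE_2 order: N < Na.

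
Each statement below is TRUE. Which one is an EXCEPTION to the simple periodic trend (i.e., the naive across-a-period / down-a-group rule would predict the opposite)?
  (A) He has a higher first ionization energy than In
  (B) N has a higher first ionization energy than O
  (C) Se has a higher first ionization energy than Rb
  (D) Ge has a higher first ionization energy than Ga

(B)

The general trend: first ionization energy increases across a period and decreases down a group.
(A) He (period 1, group 18) vs In (period 5, group 13): the stated order agrees with the simple trend.
(B) N (period 2, group 15) vs O (period 2, group 16): the stated order contradicts the simple trend.
(C) Se (period 4, group 16) vs Rb (period 5, group 1): the stated order agrees with the simple trend.
(D) Ge (period 4, group 14) vs Ga (period 4, group 13): the stated order agrees with the simple trend.
The exception is (B): pairing an electron in O's 2p⁴ costs repulsion energy, so O ionizes more easily than half-filled N (2p³).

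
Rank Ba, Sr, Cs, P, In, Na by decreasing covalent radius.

Na is in period 3, group 1; P is in period 3, group 15; Sr is in period 5, group 2; In is in period 5, group 13; Cs is in period 6, group 1; Ba is in period 6, group 2.
Atomic radius shrinks across a period as nuclear charge pulls the same shell inward, and grows down a group as new shells are added.
These span different periods and groups, so the two trends combine.
In > P: both effects reinforce here, so In is clearly the larger of the two.
Na > In: the two effects oppose for this pair; the across-period effect wins (155 vs 142 pm).
Sr > Na: period and group pull opposite ways; the down-group shift dominates (185 vs 155 pm).
Ba > Sr: they share group 2; the group trend gives Ba the larger value.
Cs > Ba: both are in period 6; the period trend gives Cs the larger value.
For reference (pm): Na 155, P 111, Sr 185, In 142, Cs 232, Ba 196.
So from largest to smallest: Cs > Ba > Sr > Na > In > P.

Cs > Ba > Sr > Na > In > P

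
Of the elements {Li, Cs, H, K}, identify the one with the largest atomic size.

Cs

H is in period 1, group 1; Li is in period 2, group 1; K is in period 4, group 1; Cs is in period 6, group 1.
Atomic radius shrinks across a period as nuclear charge pulls the same shell inward, and grows down a group as new shells are added.
All are in group 1, so atomic radius increases down the group.
The largest atomic size among these belongs to Cs.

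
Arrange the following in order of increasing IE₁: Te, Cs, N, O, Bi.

Across a period the outer electron is held more tightly (higher IE₁); down a group it sits in a higher shell, more shielded, and comes off more easily.
These span different periods and groups, so the two trends combine.
Bi > Cs: Bi lies to the right of Cs in period 6, so the across-period effect alone puts Bi higher.
Te > Bi: both effects reinforce here, so Te is clearly the higher of the two.
O > Te: O sits above Te in group 16, so the down-group effect alone puts O higher.
N > O: this pair runs against the simple trend — see the exception note.
Note the exception: N has a higher first ionization energy than O, contrary to the simple trend — pairing an electron in O's 2p⁴ costs repulsion energy, so O ionizes more easily than half-filled N (2p³).
Approximate values (kJ/mol): N 1402, O 1314, Te 869, Cs 376, Bi 703.
So from lowest to highest: Cs < Bi < Te < O < N.

Cs, Bi, Te, O, N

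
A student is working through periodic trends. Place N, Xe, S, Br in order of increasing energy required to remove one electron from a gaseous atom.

S, Br, Xe, N

N is in period 2, group 15; S is in period 3, group 16; Br is in period 4, group 17; Xe is in period 5, group 18.
IE₁ increases left→right with effective nuclear charge and decreases top→bottom as the valence shell moves farther out.
These sit on a diagonal, where the across-period and down-group effects partly cancel.
Br > S: period and group pull opposite ways; the across-period shift dominates (1140 vs 1000 kJ/mol).
Xe > Br: the two effects oppose for this pair; the across-period effect wins (1170 vs 1140 kJ/mol).
N > Xe: the two effects oppose for this pair; the down-group effect wins (1402 vs 1170 kJ/mol).
For reference (kJ/mol): N 1402, S 1000, Br 1140, Xe 1170.
So from lowest to highest: S < Br < Xe < N.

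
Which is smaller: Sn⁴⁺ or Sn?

Sn⁴⁺

Forming Sn⁴⁺ removes 4 electrons from Sn. Fewer electrons for the same nuclear charge means less shielding and a higher Z_eff on the remaining electrons.
A cation is smaller than its parent atom: Sn⁴⁺ < Sn.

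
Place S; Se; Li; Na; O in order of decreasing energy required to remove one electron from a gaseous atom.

O > S > Se > Li > Na

Li is in period 2, group 1; O is in period 2, group 16; Na is in period 3, group 1; S is in period 3, group 16; Se is in period 4, group 16.
Across a period the outer electron is held more tightly (higher IE₁); down a group it sits in a higher shell, more shielded, and comes off more easily.
These span different periods and groups, so the two trends combine.
Li > Na: Li sits above Na in group 1, so the down-group effect alone puts Li higher.
Se > Li: the two effects oppose for this pair; the across-period effect wins (941 vs 520 kJ/mol).
S > Se: S sits above Se in group 16, so the down-group effect alone puts S higher.
O > S: O sits above S in group 16, so the down-group effect alone puts O higher.
Approximate values (kJ/mol): Li 520, O 1314, Na 496, S 1000, Se 941.
So from highest to lowest: O > S > Se > Li > Na.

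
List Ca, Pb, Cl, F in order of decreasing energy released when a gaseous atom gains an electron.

Atoms with high Z_eff and room in the valence shell (especially the halogens) have the most exothermic electron affinities.
Here both period and group differ, so the two effects have to be weighed against each other.
Pb > Ca: period and group pull opposite ways; the across-period shift dominates (35 vs 2 kJ/mol).
F > Pb: relative to Pb, both the across-period and down-group shifts push F's electron affinity up.
Cl > F: this pair runs against the simple trend — see the exception note.
Note the exception: Cl has a higher electron affinity than F, contrary to the simple trend — F's small 2p subshell makes the incoming electron feel strong e⁻–e⁻ repulsion, so Cl actually releases more energy on gaining an electron.
For reference (kJ/mol): F 328, Cl 349, Ca 2, Pb 35.
So from highest to lowest: Cl > F > Pb > Ca.

Cl > F > Pb > Ca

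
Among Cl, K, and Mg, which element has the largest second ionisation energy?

After 1 electron has been removed, what remains? Cl⁺ still has 6 valence electrons; K⁺ is the bare [Ar] core; Mg⁺ still has 1 valence electron.
Breaking into a closed-shell core is much more expensive than removing a leftover valence electron — K has the largest IE_2 here.
Valence configurations: Cl⁺ [Ne]3s²3p⁴, Mg⁺ [Ne]3s¹.
Tabulated IE_2 (kJ/mol): Cl 2298, K 3052, Mg 1451.
Hence IE_2: Mg < Cl < K.

K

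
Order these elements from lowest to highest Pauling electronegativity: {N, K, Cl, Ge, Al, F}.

N is in period 2, group 15; F is in period 2, group 17; Al is in period 3, group 13; Cl is in period 3, group 17; K is in period 4, group 1; Ge is in period 4, group 14.
EN rises left→right (higher Z_eff, smaller atoms) and falls top→bottom (larger, more shielded atoms).
These span different periods and groups, so the two trends combine.
Al > K: relative to K, both the across-period and down-group shifts push Al's electronegativity up.
Ge > Al: period and group pull opposite ways; the across-period shift dominates (2.01 vs 1.61).
N > Ge: both effects reinforce here, so N is clearly the higher of the two.
Cl > N: the two effects oppose for this pair; the across-period effect wins (3.16 vs 3.04).
F > Cl: they share group 17; the group trend gives F the larger value.
Tabulated electronegativity (Pauling): N 3.04, F 3.98, Al 1.61, Cl 3.16, K 0.82, Ge 2.01.
So from lowest to highest: K < Al < Ge < N < Cl < F.

K < Al < Ge < N < Cl < F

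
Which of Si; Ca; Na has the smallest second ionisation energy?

Consider each +1 ion: Si⁺ still has 3 valence electrons; Ca⁺ still has 1 valence electron; Na⁺ is the bare [Ne] core.
Core electrons are held far more tightly than valence electrons, so Na tops the IE_2 order.
Valence configurations: Si⁺ [Ne]3s²3p¹, Ca⁺ [Ar]4s¹.
Approximate IE_2 values (kJ/mol): Si 1577, Ca 1145, Na 4562.
Putting it together, IE_2: Ca < Si < Na.

Ca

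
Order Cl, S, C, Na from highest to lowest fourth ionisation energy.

Na, C, Cl, S

Consider each +3 ion: Cl³⁺ still has 4 valence electrons; S³⁺ still has 3 valence electrons; C³⁺ still has 1 valence electron; Na³⁺ is already 2 electrons into the core.
Breaking into a closed-shell core is much more expensive than removing a leftover valence electron — Na has the largest IE_4 here.
Valence configurations: Cl³⁺ [Ne]3s²3p², S³⁺ [Ne]3s²3p¹, C³⁺ [He]2s¹.
The numbers (kJ/mol): Cl 5159, S 4556, C 6223, Na 9543.
Overall IE_4 order: S < Cl < C < Na.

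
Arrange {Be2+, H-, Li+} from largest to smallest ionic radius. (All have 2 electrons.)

H-, Li+, Be2+

All of these have 2 electrons, so size is governed by nuclear charge alone: the more protons, the stronger the pull on the same electron cloud, and the smaller the ion.
Nuclear charges: Be2+ (Z=4), Li+ (Z=3), H- (Z=1).
Largest to smallest: H- > Li+ > Be2+.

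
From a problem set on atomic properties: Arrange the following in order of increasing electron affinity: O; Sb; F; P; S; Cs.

Cs < P < Sb < O < S < F

Atoms with high Z_eff and room in the valence shell (especially the halogens) have the most exothermic electron affinities.
Here both period and group differ, so the two effects have to be weighed against each other.
P > Cs: relative to Cs, both the across-period and down-group shifts push P's electron affinity up.
Sb > P: this pair runs against the simple trend — see the exception note.
O > Sb: relative to Sb, both the across-period and down-group shifts push O's electron affinity up.
S > O: this pair runs against the simple trend — see the exception note.
F > S: both effects reinforce here, so F is clearly the higher of the two.
Note the exception: Sb has a higher electron affinity than P, contrary to the simple trend — both are half-filled np³, but the pairing/repulsion penalty for the added electron shrinks as the p orbitals become larger and more diffuse down the group, and for Sb that outweighs the weaker nuclear attraction.
Note the exception: S has a higher electron affinity than O, contrary to the simple trend — the compact 2p subshell of O repels the added electron more than S's larger 3p does.
Approximate values (kJ/mol): O 141, F 328, P 72, S 200, Sb 103, Cs 46.
So from lowest to highest: Cs < P < Sb < O < S < F.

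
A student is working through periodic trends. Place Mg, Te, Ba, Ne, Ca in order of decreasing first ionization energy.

Ne > Te > Mg > Ca > Ba

Ne is in period 2, group 18; Mg is in period 3, group 2; Ca is in period 4, group 2; Te is in period 5, group 16; Ba is in period 6, group 2.
First ionization energy rises across a period (greater Z_eff holds electrons more tightly) and falls down a group (valence electrons are farther from the nucleus).
Here both period and group differ, so the two effects have to be weighed against each other.
Ca > Ba: Ca sits above Ba in group 2, so the down-group effect alone puts Ca higher.
Mg > Ca: Mg sits above Ca in group 2, so the down-group effect alone puts Mg higher.
Te > Mg: period and group pull opposite ways; the across-period shift dominates (869 vs 738 kJ/mol).
Ne > Te: relative to Te, both the across-period and down-group shifts push Ne's first ionization energy up.
Approximate values (kJ/mol): Ne 2081, Mg 738, Ca 590, Te 869, Ba 503.
So from highest to lowest: Ne > Te > Mg > Ca > Ba.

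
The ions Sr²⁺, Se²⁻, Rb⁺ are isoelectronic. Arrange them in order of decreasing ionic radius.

All of these have 36 electrons, so size is governed by nuclear charge alone: the more protons, the stronger the pull on the same electron cloud, and the smaller the ion.
Nuclear charges: Sr²⁺ (Z=38), Rb⁺ (Z=37), Se²⁻ (Z=34).
Largest to smallest: Se²⁻ > Rb⁺ > Sr²⁺.

Se²⁻ > Rb⁺ > Sr²⁺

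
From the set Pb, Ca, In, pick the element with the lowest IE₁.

In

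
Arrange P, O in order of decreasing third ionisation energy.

O, P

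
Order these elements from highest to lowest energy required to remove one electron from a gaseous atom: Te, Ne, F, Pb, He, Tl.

He > Ne > F > Te > Pb > Tl

He is in period 1, group 18; F is in period 2, group 17; Ne is in period 2, group 18; Te is in period 5, group 16; Tl is in period 6, group 13; Pb is in period 6, group 14.
Across a period the outer electron is held more tightly (higher IE₁); down a group it sits in a higher shell, more shielded, and comes off more easily.
Here both period and group differ, so the two effects have to be weighed against each other.
Pb > Tl: Pb lies to the right of Tl in period 6, so the across-period effect alone puts Pb higher.
Te > Pb: relative to Pb, both the across-period and down-group shifts push Te's first ionization energy up.
F > Te: relative to Te, both the across-period and down-group shifts push F's first ionization energy up.
Ne > F: both are in period 2; the period trend gives Ne the larger value.
He > Ne: they share group 18; the group trend gives He the larger value.
For reference (kJ/mol): He 2372, F 1681, Ne 2081, Te 869, Tl 589, Pb 716.
So from highest to lowest: He > Ne > F > Te > Pb > Tl.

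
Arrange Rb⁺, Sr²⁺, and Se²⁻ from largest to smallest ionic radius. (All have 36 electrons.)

Se²⁻ > Rb⁺ > Sr²⁺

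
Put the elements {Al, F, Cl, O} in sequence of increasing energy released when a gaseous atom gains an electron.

O is in period 2, group 16; F is in period 2, group 17; Al is in period 3, group 13; Cl is in period 3, group 17.
Atoms with high Z_eff and room in the valence shell (especially the halogens) have the most exothermic electron affinities.
These span different periods and groups, so the two trends combine.
O > Al: relative to Al, both the across-period and down-group shifts push O's electron affinity up.
F > O: F lies to the right of O in period 2, so the across-period effect alone puts F higher.
Cl > F: this pair runs against the simple trend — see the exception note.
Note the exception: Cl has a higher electron affinity than F, contrary to the simple trend — F's small 2p subshell makes the incoming electron feel strong e⁻–e⁻ repulsion, so Cl actually releases more energy on gaining an electron.
For reference (kJ/mol): O 141, F 328, Al 42, Cl 349.
So from lowest to highest: Al < O < F < Cl.

Al < O < F < Cl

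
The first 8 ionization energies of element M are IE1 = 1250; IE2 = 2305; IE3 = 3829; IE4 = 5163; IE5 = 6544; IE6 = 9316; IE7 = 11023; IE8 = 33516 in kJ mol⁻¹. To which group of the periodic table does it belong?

Look for the largest jump between consecutive ionization energies: IE8/IE7 ≈ 3.0, far larger than any earlier ratio.
That jump marks the point where a core electron is being removed. So the atom has 7 valence electrons.
A main-group element with 7 valence electrons is in group 17.

Group 17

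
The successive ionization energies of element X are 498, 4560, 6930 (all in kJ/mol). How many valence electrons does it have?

1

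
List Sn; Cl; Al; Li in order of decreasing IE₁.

Cl, Sn, Al, Li

Li is in period 2, group 1; Al is in period 3, group 13; Cl is in period 3, group 17; Sn is in period 5, group 14.
First ionization energy rises across a period (greater Z_eff holds electrons more tightly) and falls down a group (valence electrons are farther from the nucleus).
These span different periods and groups, so the two trends combine.
Al > Li: period and group pull opposite ways; the across-period shift dominates (578 vs 520 kJ/mol).
Sn > Al: the two effects oppose for this pair; the across-period effect wins (709 vs 578 kJ/mol).
Cl > Sn: relative to Sn, both the across-period and down-group shifts push Cl's first ionization energy up.
Approximate values (kJ/mol): Li 520, Al 578, Cl 1251, Sn 709.
So from highest to lowest: Cl > Sn > Al > Li.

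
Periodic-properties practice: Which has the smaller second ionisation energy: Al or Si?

Consider each +1 ion: Al⁺ still has 2 valence electrons; Si⁺ still has 3 valence electrons.
All are still removing valence electrons, so compare the +1 ions as you would atoms: IE_2 generally rises across a period (higher Z_eff) and falls down a group (larger shell), subject to the usual subshell exceptions.
Valence configurations: Al⁺ [Ne]3s², Si⁺ [Ne]3s²3p¹.
Si⁺ loses a lone 3p electron whereas Al⁺ must break into a filled 3s² pair, so IE_2(Al) > IE_2(Si) even though Si has the higher nuclear charge.
Approximate IE_2 values (kJ/mol): Al 1817, Si 1577.
So the second ionization energies run Si < Al.

Si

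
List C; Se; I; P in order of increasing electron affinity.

P < C < Se < I

EA tends to increase across a period and decrease down a group, though the pattern is less regular than for IE or radius.
A diagonal step moves right (one effect) and down (the opposite effect) at once.
C > P: the two effects oppose for this pair; the down-group effect wins (122 vs 72 kJ/mol).
Se > C: the two effects oppose for this pair; the across-period effect wins (195 vs 122 kJ/mol).
I > Se: the two effects oppose for this pair; the across-period effect wins (295 vs 195 kJ/mol).
Approximate values (kJ/mol): C 122, P 72, Se 195, I 295.
So from lowest to highest: P < C < Se < I.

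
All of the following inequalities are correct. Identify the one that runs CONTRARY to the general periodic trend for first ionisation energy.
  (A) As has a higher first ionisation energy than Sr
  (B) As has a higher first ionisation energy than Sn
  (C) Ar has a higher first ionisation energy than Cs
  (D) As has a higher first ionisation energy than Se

(D)

The general trend: first ionisation energy increases across a period and decreases down a group.
(A) As (period 4, group 15) vs Sr (period 5, group 2): the stated order agrees with the simple trend.
(B) As (period 4, group 15) vs Sn (period 5, group 14): the stated order agrees with the simple trend.
(C) Ar (period 3, group 18) vs Cs (period 6, group 1): the stated order agrees with the simple trend.
(D) As (period 4, group 15) vs Se (period 4, group 16): the stated order contradicts the simple trend.
The exception is (D): Se (4p⁴) ionizes more easily than half-filled As (4p³).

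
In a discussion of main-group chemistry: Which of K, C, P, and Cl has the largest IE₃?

C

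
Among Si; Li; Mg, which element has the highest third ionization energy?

Li

The third ionization energy removes an electron from the +2 ion. For each element: Si²⁺ still has 2 valence electrons; Li²⁺ is already 1 electron into the core; Mg²⁺ is the bare [Ne] core.
Pulling an electron out of a noble-gas core costs far more than removing a remaining valence electron, so Mg and Li sit at the high end of IE_3.
Tabulated IE_3 (kJ/mol): Si 3232, Li 11815, Mg 7733.
Overall IE_3 order: Si < Mg < Li.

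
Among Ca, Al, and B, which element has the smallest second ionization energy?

Ca

Consider each +1 ion: Ca⁺ still has 1 valence electron; Al⁺ still has 2 valence electrons; B⁺ still has 2 valence electrons.
All are still removing valence electrons, so compare the +1 ions as you would atoms: IE_2 generally rises across a period (higher Z_eff) and falls down a group (larger shell), subject to the usual subshell exceptions.
Valence configurations: Ca⁺ [Ar]4s¹, Al⁺ [Ne]3s², B⁺ [He]2s².
The numbers (kJ/mol): Ca 1145, Al 1817, B 2427.
Hence IE_2: Ca < Al < B.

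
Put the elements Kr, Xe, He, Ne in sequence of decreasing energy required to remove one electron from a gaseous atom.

He is in period 1, group 18; Ne is in period 2, group 18; Kr is in period 4, group 18; Xe is in period 5, group 18.
Removing the outermost electron gets harder across a period and easier down a group.
All are in group 18, so first ionization energy increases up the group.
So from highest to lowest: He > Ne > Kr > Xe.

He > Ne > Kr > Xe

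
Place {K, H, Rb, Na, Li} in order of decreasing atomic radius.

Rb, K, Na, Li, H

H is in period 1, group 1; Li is in period 2, group 1; Na is in period 3, group 1; K is in period 4, group 1; Rb is in period 5, group 1.
Radius decreases left→right (rising Z_eff, same n) and increases top→bottom (higher n).
All are in group 1, so atomic radius increases down the group.
So from largest to smallest: Rb > K > Na > Li > H.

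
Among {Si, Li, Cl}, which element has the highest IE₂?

Consider each +1 ion: Si⁺ still has 3 valence electrons; Li⁺ is the bare [He] core; Cl⁺ still has 6 valence electrons.
Core electrons are held far more tightly than valence electrons, so Li tops the IE_2 order.
Valence configurations: Si⁺ [Ne]3s²3p¹, Cl⁺ [Ne]3s²3p⁴.
The numbers (kJ/mol): Si 1577, Li 7298, Cl 2298.
Putting it together, IE_2: Si < Cl < Li.

Li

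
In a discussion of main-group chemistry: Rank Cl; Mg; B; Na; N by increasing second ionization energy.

The second ionization energy removes an electron from the +1 ion. For each element: Cl⁺ still has 6 valence electrons; Mg⁺ still has 1 valence electron; B⁺ still has 2 valence electrons; Na⁺ is the bare [Ne] core; N⁺ still has 4 valence electrons.
Core electrons are held far more tightly than valence electrons, so Na tops the IE_2 order.
Valence configurations: Cl⁺ [Ne]3s²3p⁴, Mg⁺ [Ne]3s¹, B⁺ [He]2s², N⁺ [He]2s²2p².
Approximate IE_2 values (kJ/mol): Cl 2298, Mg 1451, B 2427, Na 4562, N 2856.
So the second ionization energies run Mg < Cl < B < N < Na.

Mg, Cl, B, N, Na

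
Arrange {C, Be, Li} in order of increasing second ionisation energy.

IE_2 is the cost of taking one more electron from the +1 cation: C⁺ still has 3 valence electrons; Be⁺ still has 1 valence electron; Li⁺ is the bare [He] core.
Core electrons are held far more tightly than valence electrons, so Li tops the IE_2 order.
Valence configurations: C⁺ [He]2s²2p¹, Be⁺ [He]2s¹.
The numbers (kJ/mol): C 2353, Be 1757, Li 7298.
Hence IE_2: Be < C < Li.

Be < C < Li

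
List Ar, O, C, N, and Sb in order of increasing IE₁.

Sb, C, O, N, Ar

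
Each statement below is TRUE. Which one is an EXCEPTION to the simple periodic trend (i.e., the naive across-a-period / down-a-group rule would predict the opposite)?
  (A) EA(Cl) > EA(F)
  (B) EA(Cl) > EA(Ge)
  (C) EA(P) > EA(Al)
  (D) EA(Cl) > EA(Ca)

(A)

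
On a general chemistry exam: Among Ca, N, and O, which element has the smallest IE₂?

Ca

IE_2 is the cost of taking one more electron from the +1 cation: Ca⁺ still has 1 valence electron; N⁺ still has 4 valence electrons; O⁺ still has 5 valence electrons.
All are still removing valence electrons, so compare the +1 ions as you would atoms: IE_2 generally rises across a period (higher Z_eff) and falls down a group (larger shell), subject to the usual subshell exceptions.
Valence configurations: Ca⁺ [Ar]4s¹, N⁺ [He]2s²2p², O⁺ [He]2s²2p³.
The numbers (kJ/mol): Ca 1145, N 2856, O 3388.
Overall IE_2 order: Ca < N < O.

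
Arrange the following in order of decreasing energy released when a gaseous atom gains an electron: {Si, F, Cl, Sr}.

Cl > F > Si > Sr

F is in period 2, group 17; Si is in period 3, group 14; Cl is in period 3, group 17; Sr is in period 5, group 2.
EA tends to increase across a period and decrease down a group, though the pattern is less regular than for IE or radius.
Neither a single period nor a single group — weigh both effects.
Si > Sr: relative to Sr, both the across-period and down-group shifts push Si's electron affinity up.
F > Si: both effects reinforce here, so F is clearly the higher of the two.
Cl > F: this pair runs against the simple trend — see the exception note.
Note the exception: Cl has a higher electron affinity than F, contrary to the simple trend — F's small 2p subshell makes the incoming electron feel strong e⁻–e⁻ repulsion, so Cl actually releases more energy on gaining an electron.
Approximate values (kJ/mol): F 328, Si 134, Cl 349, Sr 5.
So from highest to lowest: Cl > F > Si > Sr.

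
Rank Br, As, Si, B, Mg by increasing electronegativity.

B is in period 2, group 13; Mg is in period 3, group 2; Si is in period 3, group 14; As is in period 4, group 15; Br is in period 4, group 17.
Smaller atoms with higher effective nuclear charge are more electronegative.
These span different periods and groups, so the two trends combine.
Si > Mg: both are in period 3; the period trend gives Si the larger value.
B > Si: period and group pull opposite ways; the down-group shift dominates (2.04 vs 1.90).
As > B: the two effects oppose for this pair; the across-period effect wins (2.18 vs 2.04).
Br > As: both are in period 4; the period trend gives Br the larger value.
Tabulated electronegativity (Pauling): B 2.04, Mg 1.31, Si 1.90, As 2.18, Br 2.96.
So from lowest to highest: Mg < Si < B < As < Br.

Mg < Si < B < As < Br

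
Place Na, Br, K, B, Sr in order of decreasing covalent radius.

B is in period 2, group 13; Na is in period 3, group 1; K is in period 4, group 1; Br is in period 4, group 17; Sr is in period 5, group 2.
Moving right in a period, electrons are added to the same shell under a stronger nuclear pull, so atoms get smaller; moving down, a new shell is opened and atoms get larger.
These span different periods and groups, so the two trends combine.
Br > B: the two effects oppose for this pair; the down-group effect wins (114 vs 85 pm).
Na > Br: the two effects oppose for this pair; the across-period effect wins (155 vs 114 pm).
Sr > Na: period and group pull opposite ways; the down-group shift dominates (185 vs 155 pm).
K > Sr: period and group pull opposite ways; the across-period shift dominates (196 vs 185 pm).
For reference (pm): B 85, Na 155, K 196, Br 114, Sr 185.
So from largest to smallest: K > Sr > Na > Br > B.

K > Sr > Na > Br > B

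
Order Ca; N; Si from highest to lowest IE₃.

IE_3 is the cost of taking one more electron from the +2 cation: Ca²⁺ is the bare [Ar] core; N²⁺ still has 3 valence electrons; Si²⁺ still has 2 valence electrons.
Core electrons are held far more tightly than valence electrons, so Ca tops the IE_3 order.
Valence configurations: N²⁺ [He]2s²2p¹, Si²⁺ [Ne]3s².
Tabulated IE_3 (kJ/mol): Ca 4912, N 4578, Si 3232.
Overall IE_3 order: Si < N < Ca.

Ca > N > Si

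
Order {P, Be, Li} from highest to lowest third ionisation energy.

Consider each +2 ion: P²⁺ still has 3 valence electrons; Be²⁺ is the bare [He] core; Li²⁺ is already 1 electron into the core.
Core electrons are held far more tightly than valence electrons, so Li and Be top the IE_3 order.
Tabulated IE_3 (kJ/mol): P 2914, Be 14849, Li 11815.
Overall IE_3 order: P < Li < Be.

Be > Li > P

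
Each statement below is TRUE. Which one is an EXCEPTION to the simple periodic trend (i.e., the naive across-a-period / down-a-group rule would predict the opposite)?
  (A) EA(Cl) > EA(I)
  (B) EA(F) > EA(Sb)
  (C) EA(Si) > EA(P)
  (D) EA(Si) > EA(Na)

(C)

The general trend: electron affinity increases across a period and decreases down a group.
(A) Cl (period 3, group 17) vs I (period 5, group 17): the stated order agrees with the simple trend.
(B) F (period 2, group 17) vs Sb (period 5, group 15): the stated order agrees with the simple trend.
(C) Si (period 3, group 14) vs P (period 3, group 15): the stated order contradicts the simple trend.
(D) Si (period 3, group 14) vs Na (period 3, group 1): the stated order agrees with the simple trend.
The exception is (C): adding an electron to P's half-filled 3p³ is unfavourable, so Si (3p²) has the more exothermic EA.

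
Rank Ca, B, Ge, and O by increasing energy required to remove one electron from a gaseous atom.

Ca < Ge < B < O

First ionization energy rises across a period (greater Z_eff holds electrons more tightly) and falls down a group (valence electrons are farther from the nucleus).
Neither a single period nor a single group — weigh both effects.
Ge > Ca: Ge lies to the right of Ca in period 4, so the across-period effect alone puts Ge higher.
B > Ge: the two effects oppose for this pair; the down-group effect wins (801 vs 762 kJ/mol).
O > B: O lies to the right of B in period 2, so the across-period effect alone puts O higher.
Tabulated first ionization energy (kJ/mol): B 801, O 1314, Ca 590, Ge 762.
So from lowest to highest: Ca < Ge < B < O.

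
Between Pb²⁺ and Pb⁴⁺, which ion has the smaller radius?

Both ions have Z = 82 protons, but Pb⁴⁺ has lost more electrons, so its remaining electrons feel a larger effective nuclear charge per electron and are pulled in more tightly.
Higher positive charge → smaller ion, so Pb²⁺ > Pb⁴⁺.

Pb⁴⁺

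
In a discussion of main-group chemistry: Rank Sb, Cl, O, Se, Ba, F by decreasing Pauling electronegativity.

EN rises left→right (higher Z_eff, smaller atoms) and falls top→bottom (larger, more shielded atoms).
Here both period and group differ, so the two effects have to be weighed against each other.
Sb > Ba: both effects reinforce here, so Sb is clearly the higher of the two.
Se > Sb: relative to Sb, both the across-period and down-group shifts push Se's electronegativity up.
Cl > Se: both effects reinforce here, so Cl is clearly the higher of the two.
O > Cl: period and group pull opposite ways; the down-group shift dominates (3.44 vs 3.16).
F > O: F lies to the right of O in period 2, so the across-period effect alone puts F higher.
For reference (Pauling): O 3.44, F 3.98, Cl 3.16, Se 2.55, Sb 2.05, Ba 0.89.
So from highest to lowest: F > O > Cl > Se > Sb > Ba.

F > O > Cl > Se > Sb > Ba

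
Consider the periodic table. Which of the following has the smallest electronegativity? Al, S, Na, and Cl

Na is in period 3, group 1; Al is in period 3, group 13; S is in period 3, group 16; Cl is in period 3, group 17.
EN rises left→right (higher Z_eff, smaller atoms) and falls top→bottom (larger, more shielded atoms).
All lie in period 3, so electronegativity increases left to right.
The smallest electronegativity among these belongs to Na.

Na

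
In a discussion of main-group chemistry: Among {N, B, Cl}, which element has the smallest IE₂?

Cl

The second ionization energy removes an electron from the +1 ion. For each element: N⁺ still has 4 valence electrons; B⁺ still has 2 valence electrons; Cl⁺ still has 6 valence electrons.
All are still removing valence electrons, so compare the +1 ions as you would atoms: IE_2 generally rises across a period (higher Z_eff) and falls down a group (larger shell), subject to the usual subshell exceptions.
Valence configurations: N⁺ [He]2s²2p², B⁺ [He]2s², Cl⁺ [Ne]3s²3p⁴.
Approximate IE_2 values (kJ/mol): N 2856, B 2427, Cl 2298.
Overall IE_2 order: Cl < B < N.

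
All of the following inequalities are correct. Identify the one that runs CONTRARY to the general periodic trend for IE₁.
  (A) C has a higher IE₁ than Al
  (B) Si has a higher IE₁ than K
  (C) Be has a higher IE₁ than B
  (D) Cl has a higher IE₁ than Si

The general trend: IE₁ increases across a period and decreases down a group.
(A) C (period 2, group 14) vs Al (period 3, group 13): the stated order agrees with the simple trend.
(B) Si (period 3, group 14) vs K (period 4, group 1): the stated order agrees with the simple trend.
(C) Be (period 2, group 2) vs B (period 2, group 13): the stated order contradicts the simple trend.
(D) Cl (period 3, group 17) vs Si (period 3, group 14): the stated order agrees with the simple trend.
The exception is (C): removing B's lone 2p electron is easier than breaking Be's filled 2s².

(C)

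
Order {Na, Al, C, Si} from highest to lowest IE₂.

Consider each +1 ion: Na⁺ is the bare [Ne] core; Al⁺ still has 2 valence electrons; C⁺ still has 3 valence electrons; Si⁺ still has 3 valence electrons.
Core electrons are held far more tightly than valence electrons, so Na tops the IE_2 order.
Valence configurations: Al⁺ [Ne]3s², C⁺ [He]2s²2p¹, Si⁺ [Ne]3s²3p¹.
Si⁺ loses a lone 3p electron whereas Al⁺ must break into a filled 3s² pair, so IE_2(Al) > IE_2(Si) even though Si has the higher nuclear charge.
Approximate IE_2 values (kJ/mol): Na 4562, Al 1817, C 2353, Si 1577.
Hence IE_2: Si < Al < C < Na.

Na, C, Al, Si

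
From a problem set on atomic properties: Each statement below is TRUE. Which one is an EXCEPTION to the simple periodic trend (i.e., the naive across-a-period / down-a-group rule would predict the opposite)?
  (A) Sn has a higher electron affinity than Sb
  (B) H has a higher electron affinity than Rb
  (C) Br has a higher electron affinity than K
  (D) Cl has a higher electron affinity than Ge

The general trend: electron affinity increases across a period and decreases down a group.
(A) Sn (period 5, group 14) vs Sb (period 5, group 15): the stated order contradicts the simple trend.
(B) H (period 1, group 1) vs Rb (period 5, group 1): the stated order agrees with the simple trend.
(C) Br (period 4, group 17) vs K (period 4, group 1): the stated order agrees with the simple trend.
(D) Cl (period 3, group 17) vs Ge (period 4, group 14): the stated order agrees with the simple trend.
The exception is (A): adding an electron to Sb's half-filled 5p³ is unfavourable, so Sn has the more exothermic EA.

(A)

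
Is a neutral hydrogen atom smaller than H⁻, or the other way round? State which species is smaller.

Forming H⁻ adds 1 electron to H. More electron–electron repulsion in the same shell, with unchanged nuclear charge, lets the cloud expand.
An anion is larger than its parent atom: H⁻ > H.

H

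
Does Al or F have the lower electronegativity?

Al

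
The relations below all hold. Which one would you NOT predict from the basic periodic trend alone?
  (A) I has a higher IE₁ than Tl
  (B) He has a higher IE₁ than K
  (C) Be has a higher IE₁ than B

(C)

The general trend: IE₁ increases across a period and decreases down a group.
(A) I (period 5, group 17) vs Tl (period 6, group 13): the stated order agrees with the simple trend.
(B) He (period 1, group 18) vs K (period 4, group 1): the stated order agrees with the simple trend.
(C) Be (period 2, group 2) vs B (period 2, group 13): the stated order contradicts the simple trend.
The exception is (C): removing B's lone 2p electron is easier than breaking Be's filled 2s².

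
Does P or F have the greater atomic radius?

P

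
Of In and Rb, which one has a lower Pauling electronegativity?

Rb

Rb is in period 5, group 1; In is in period 5, group 13.
Electronegativity increases across a period and decreases down a group, tracking effective nuclear charge and atomic size.
All lie in period 5, so electronegativity increases left to right.
So Rb has the lower Pauling electronegativity (Rb < In).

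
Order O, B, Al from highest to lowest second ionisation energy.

O > B > Al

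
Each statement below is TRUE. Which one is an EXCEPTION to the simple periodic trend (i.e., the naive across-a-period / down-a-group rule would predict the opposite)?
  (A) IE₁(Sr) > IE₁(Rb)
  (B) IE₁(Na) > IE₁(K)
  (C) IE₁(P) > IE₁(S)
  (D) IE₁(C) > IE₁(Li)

The general trend: IE₁ increases across a period and decreases down a group.
(A) Sr (period 5, group 2) vs Rb (period 5, group 1): the stated order agrees with the simple trend.
(B) Na (period 3, group 1) vs K (period 4, group 1): the stated order agrees with the simple trend.
(C) P (period 3, group 15) vs S (period 3, group 16): the stated order contradicts the simple trend.
(D) C (period 2, group 14) vs Li (period 2, group 1): the stated order agrees with the simple trend.
The exception is (C): S (3p⁴) ionizes more easily than half-filled P (3p³) because the paired 3p electron in S is pushed out by e⁻–e⁻ repulsion.

(C)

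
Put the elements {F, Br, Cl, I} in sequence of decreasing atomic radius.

I > Br > Cl > F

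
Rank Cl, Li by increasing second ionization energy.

The second ionization energy removes an electron from the +1 ion. For each element: Cl⁺ still has 6 valence electrons; Li⁺ is the bare [He] core.
Pulling an electron out of a noble-gas core costs far more than removing a remaining valence electron, so Li sits at the high end of IE_2.
Approximate IE_2 values (kJ/mol): Cl 2298, Li 7298.
Hence IE_2: Cl < Li.

Cl < Li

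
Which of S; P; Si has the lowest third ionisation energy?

P

After 2 electrons have been removed, what remains? S²⁺ still has 4 valence electrons; P²⁺ still has 3 valence electrons; Si²⁺ still has 2 valence electrons.
All are still removing valence electrons, so compare the +2 ions as you would atoms: IE_3 generally rises across a period (higher Z_eff) and falls down a group (larger shell), subject to the usual subshell exceptions.
Valence configurations: S²⁺ [Ne]3s²3p², P²⁺ [Ne]3s²3p¹, Si²⁺ [Ne]3s².
P²⁺ loses a lone 3p electron whereas Si²⁺ must break into a filled 3s² pair, so IE_3(Si) > IE_3(P) even though P has the higher nuclear charge.
Tabulated IE_3 (kJ/mol): S 3357, P 2914, Si 3232.
Hence IE_3: P < Si < S.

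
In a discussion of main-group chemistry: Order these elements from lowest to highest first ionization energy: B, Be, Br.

Be is in period 2, group 2; B is in period 2, group 13; Br is in period 4, group 17.
Across a period the outer electron is held more tightly (higher IE₁); down a group it sits in a higher shell, more shielded, and comes off more easily.
These span different periods and groups, so the two trends combine.
Be > B: this pair runs against the simple trend — see the exception note.
Br > Be: period and group pull opposite ways; the across-period shift dominates (1140 vs 900 kJ/mol).
Note the exception: Be has a higher first ionization energy than B, contrary to the simple trend — removing B's lone 2p electron is easier than breaking Be's filled 2s².
Approximate values (kJ/mol): Be 900, B 801, Br 1140.
So from lowest to highest: B < Be < Br.

B < Be < Br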